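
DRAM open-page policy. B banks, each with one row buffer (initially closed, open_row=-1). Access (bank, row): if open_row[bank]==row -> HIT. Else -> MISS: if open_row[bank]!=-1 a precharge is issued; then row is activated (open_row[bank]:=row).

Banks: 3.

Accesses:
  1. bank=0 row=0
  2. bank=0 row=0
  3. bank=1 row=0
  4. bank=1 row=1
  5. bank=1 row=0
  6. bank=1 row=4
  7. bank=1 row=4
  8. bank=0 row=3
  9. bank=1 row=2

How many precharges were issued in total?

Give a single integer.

Answer: 5

Derivation:
Acc 1: bank0 row0 -> MISS (open row0); precharges=0
Acc 2: bank0 row0 -> HIT
Acc 3: bank1 row0 -> MISS (open row0); precharges=0
Acc 4: bank1 row1 -> MISS (open row1); precharges=1
Acc 5: bank1 row0 -> MISS (open row0); precharges=2
Acc 6: bank1 row4 -> MISS (open row4); precharges=3
Acc 7: bank1 row4 -> HIT
Acc 8: bank0 row3 -> MISS (open row3); precharges=4
Acc 9: bank1 row2 -> MISS (open row2); precharges=5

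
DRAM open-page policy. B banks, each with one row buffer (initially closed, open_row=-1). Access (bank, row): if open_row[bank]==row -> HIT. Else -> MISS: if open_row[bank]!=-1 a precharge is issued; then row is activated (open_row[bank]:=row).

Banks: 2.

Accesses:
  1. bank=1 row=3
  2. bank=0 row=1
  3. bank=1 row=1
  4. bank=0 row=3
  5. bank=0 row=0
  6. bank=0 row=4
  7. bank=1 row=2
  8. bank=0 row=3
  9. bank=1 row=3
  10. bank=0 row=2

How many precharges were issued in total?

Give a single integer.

Answer: 8

Derivation:
Acc 1: bank1 row3 -> MISS (open row3); precharges=0
Acc 2: bank0 row1 -> MISS (open row1); precharges=0
Acc 3: bank1 row1 -> MISS (open row1); precharges=1
Acc 4: bank0 row3 -> MISS (open row3); precharges=2
Acc 5: bank0 row0 -> MISS (open row0); precharges=3
Acc 6: bank0 row4 -> MISS (open row4); precharges=4
Acc 7: bank1 row2 -> MISS (open row2); precharges=5
Acc 8: bank0 row3 -> MISS (open row3); precharges=6
Acc 9: bank1 row3 -> MISS (open row3); precharges=7
Acc 10: bank0 row2 -> MISS (open row2); precharges=8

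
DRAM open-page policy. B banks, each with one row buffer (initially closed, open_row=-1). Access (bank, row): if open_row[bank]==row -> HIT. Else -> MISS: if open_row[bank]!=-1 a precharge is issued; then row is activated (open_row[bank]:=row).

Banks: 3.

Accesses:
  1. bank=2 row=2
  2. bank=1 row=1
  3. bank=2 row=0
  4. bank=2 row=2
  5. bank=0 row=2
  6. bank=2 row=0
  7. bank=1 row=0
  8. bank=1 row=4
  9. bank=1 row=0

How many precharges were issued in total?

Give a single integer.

Acc 1: bank2 row2 -> MISS (open row2); precharges=0
Acc 2: bank1 row1 -> MISS (open row1); precharges=0
Acc 3: bank2 row0 -> MISS (open row0); precharges=1
Acc 4: bank2 row2 -> MISS (open row2); precharges=2
Acc 5: bank0 row2 -> MISS (open row2); precharges=2
Acc 6: bank2 row0 -> MISS (open row0); precharges=3
Acc 7: bank1 row0 -> MISS (open row0); precharges=4
Acc 8: bank1 row4 -> MISS (open row4); precharges=5
Acc 9: bank1 row0 -> MISS (open row0); precharges=6

Answer: 6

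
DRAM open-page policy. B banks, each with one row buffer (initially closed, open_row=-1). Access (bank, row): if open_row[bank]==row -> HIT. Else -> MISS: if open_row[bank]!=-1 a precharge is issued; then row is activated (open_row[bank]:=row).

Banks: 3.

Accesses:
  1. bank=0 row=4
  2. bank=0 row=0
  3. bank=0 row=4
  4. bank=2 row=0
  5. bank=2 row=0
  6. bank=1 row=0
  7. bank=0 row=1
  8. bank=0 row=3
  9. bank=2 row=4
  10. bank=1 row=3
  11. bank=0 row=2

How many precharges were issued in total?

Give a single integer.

Acc 1: bank0 row4 -> MISS (open row4); precharges=0
Acc 2: bank0 row0 -> MISS (open row0); precharges=1
Acc 3: bank0 row4 -> MISS (open row4); precharges=2
Acc 4: bank2 row0 -> MISS (open row0); precharges=2
Acc 5: bank2 row0 -> HIT
Acc 6: bank1 row0 -> MISS (open row0); precharges=2
Acc 7: bank0 row1 -> MISS (open row1); precharges=3
Acc 8: bank0 row3 -> MISS (open row3); precharges=4
Acc 9: bank2 row4 -> MISS (open row4); precharges=5
Acc 10: bank1 row3 -> MISS (open row3); precharges=6
Acc 11: bank0 row2 -> MISS (open row2); precharges=7

Answer: 7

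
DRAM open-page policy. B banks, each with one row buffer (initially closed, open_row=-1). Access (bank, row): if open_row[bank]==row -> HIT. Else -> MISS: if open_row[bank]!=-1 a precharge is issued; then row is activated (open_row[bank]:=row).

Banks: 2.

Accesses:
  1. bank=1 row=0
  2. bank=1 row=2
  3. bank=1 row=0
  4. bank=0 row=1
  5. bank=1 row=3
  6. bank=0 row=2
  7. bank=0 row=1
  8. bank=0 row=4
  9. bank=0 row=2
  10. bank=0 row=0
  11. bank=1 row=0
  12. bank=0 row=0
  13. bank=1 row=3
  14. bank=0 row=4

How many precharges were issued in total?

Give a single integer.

Answer: 11

Derivation:
Acc 1: bank1 row0 -> MISS (open row0); precharges=0
Acc 2: bank1 row2 -> MISS (open row2); precharges=1
Acc 3: bank1 row0 -> MISS (open row0); precharges=2
Acc 4: bank0 row1 -> MISS (open row1); precharges=2
Acc 5: bank1 row3 -> MISS (open row3); precharges=3
Acc 6: bank0 row2 -> MISS (open row2); precharges=4
Acc 7: bank0 row1 -> MISS (open row1); precharges=5
Acc 8: bank0 row4 -> MISS (open row4); precharges=6
Acc 9: bank0 row2 -> MISS (open row2); precharges=7
Acc 10: bank0 row0 -> MISS (open row0); precharges=8
Acc 11: bank1 row0 -> MISS (open row0); precharges=9
Acc 12: bank0 row0 -> HIT
Acc 13: bank1 row3 -> MISS (open row3); precharges=10
Acc 14: bank0 row4 -> MISS (open row4); precharges=11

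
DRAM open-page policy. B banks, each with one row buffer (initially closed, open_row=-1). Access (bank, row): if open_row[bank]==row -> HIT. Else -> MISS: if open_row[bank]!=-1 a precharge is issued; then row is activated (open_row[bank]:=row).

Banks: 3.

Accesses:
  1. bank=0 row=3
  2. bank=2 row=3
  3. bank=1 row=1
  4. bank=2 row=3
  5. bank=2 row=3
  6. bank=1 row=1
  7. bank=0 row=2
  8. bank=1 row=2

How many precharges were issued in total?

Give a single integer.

Answer: 2

Derivation:
Acc 1: bank0 row3 -> MISS (open row3); precharges=0
Acc 2: bank2 row3 -> MISS (open row3); precharges=0
Acc 3: bank1 row1 -> MISS (open row1); precharges=0
Acc 4: bank2 row3 -> HIT
Acc 5: bank2 row3 -> HIT
Acc 6: bank1 row1 -> HIT
Acc 7: bank0 row2 -> MISS (open row2); precharges=1
Acc 8: bank1 row2 -> MISS (open row2); precharges=2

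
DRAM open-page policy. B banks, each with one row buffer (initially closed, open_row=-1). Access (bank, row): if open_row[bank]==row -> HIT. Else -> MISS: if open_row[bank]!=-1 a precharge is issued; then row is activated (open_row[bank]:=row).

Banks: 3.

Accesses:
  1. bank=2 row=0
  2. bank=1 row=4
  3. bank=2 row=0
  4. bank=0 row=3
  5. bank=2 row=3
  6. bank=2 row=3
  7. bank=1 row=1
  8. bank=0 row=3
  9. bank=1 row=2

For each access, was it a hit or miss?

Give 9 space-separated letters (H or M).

Acc 1: bank2 row0 -> MISS (open row0); precharges=0
Acc 2: bank1 row4 -> MISS (open row4); precharges=0
Acc 3: bank2 row0 -> HIT
Acc 4: bank0 row3 -> MISS (open row3); precharges=0
Acc 5: bank2 row3 -> MISS (open row3); precharges=1
Acc 6: bank2 row3 -> HIT
Acc 7: bank1 row1 -> MISS (open row1); precharges=2
Acc 8: bank0 row3 -> HIT
Acc 9: bank1 row2 -> MISS (open row2); precharges=3

Answer: M M H M M H M H M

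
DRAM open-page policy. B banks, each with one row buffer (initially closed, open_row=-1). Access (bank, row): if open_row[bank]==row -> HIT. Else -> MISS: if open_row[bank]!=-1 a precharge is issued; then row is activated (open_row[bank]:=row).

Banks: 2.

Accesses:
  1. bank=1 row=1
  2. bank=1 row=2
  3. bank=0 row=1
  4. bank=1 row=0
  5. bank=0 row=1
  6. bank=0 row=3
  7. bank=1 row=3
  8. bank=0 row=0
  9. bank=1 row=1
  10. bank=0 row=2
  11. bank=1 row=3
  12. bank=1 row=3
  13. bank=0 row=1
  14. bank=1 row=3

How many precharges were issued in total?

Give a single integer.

Answer: 9

Derivation:
Acc 1: bank1 row1 -> MISS (open row1); precharges=0
Acc 2: bank1 row2 -> MISS (open row2); precharges=1
Acc 3: bank0 row1 -> MISS (open row1); precharges=1
Acc 4: bank1 row0 -> MISS (open row0); precharges=2
Acc 5: bank0 row1 -> HIT
Acc 6: bank0 row3 -> MISS (open row3); precharges=3
Acc 7: bank1 row3 -> MISS (open row3); precharges=4
Acc 8: bank0 row0 -> MISS (open row0); precharges=5
Acc 9: bank1 row1 -> MISS (open row1); precharges=6
Acc 10: bank0 row2 -> MISS (open row2); precharges=7
Acc 11: bank1 row3 -> MISS (open row3); precharges=8
Acc 12: bank1 row3 -> HIT
Acc 13: bank0 row1 -> MISS (open row1); precharges=9
Acc 14: bank1 row3 -> HIT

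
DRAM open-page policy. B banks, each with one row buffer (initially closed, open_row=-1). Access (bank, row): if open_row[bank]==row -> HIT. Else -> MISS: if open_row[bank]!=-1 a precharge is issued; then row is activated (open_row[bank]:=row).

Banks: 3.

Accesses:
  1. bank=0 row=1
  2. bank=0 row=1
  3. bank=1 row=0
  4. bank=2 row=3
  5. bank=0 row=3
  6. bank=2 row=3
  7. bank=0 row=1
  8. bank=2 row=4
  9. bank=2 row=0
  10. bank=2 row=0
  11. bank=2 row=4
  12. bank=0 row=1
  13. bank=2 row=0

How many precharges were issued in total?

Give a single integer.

Acc 1: bank0 row1 -> MISS (open row1); precharges=0
Acc 2: bank0 row1 -> HIT
Acc 3: bank1 row0 -> MISS (open row0); precharges=0
Acc 4: bank2 row3 -> MISS (open row3); precharges=0
Acc 5: bank0 row3 -> MISS (open row3); precharges=1
Acc 6: bank2 row3 -> HIT
Acc 7: bank0 row1 -> MISS (open row1); precharges=2
Acc 8: bank2 row4 -> MISS (open row4); precharges=3
Acc 9: bank2 row0 -> MISS (open row0); precharges=4
Acc 10: bank2 row0 -> HIT
Acc 11: bank2 row4 -> MISS (open row4); precharges=5
Acc 12: bank0 row1 -> HIT
Acc 13: bank2 row0 -> MISS (open row0); precharges=6

Answer: 6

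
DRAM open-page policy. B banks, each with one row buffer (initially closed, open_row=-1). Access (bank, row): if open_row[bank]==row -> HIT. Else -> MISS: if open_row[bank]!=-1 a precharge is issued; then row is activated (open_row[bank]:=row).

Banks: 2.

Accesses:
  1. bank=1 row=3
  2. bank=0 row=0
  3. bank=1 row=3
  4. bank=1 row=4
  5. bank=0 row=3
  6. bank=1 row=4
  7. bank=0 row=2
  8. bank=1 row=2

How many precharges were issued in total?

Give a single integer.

Acc 1: bank1 row3 -> MISS (open row3); precharges=0
Acc 2: bank0 row0 -> MISS (open row0); precharges=0
Acc 3: bank1 row3 -> HIT
Acc 4: bank1 row4 -> MISS (open row4); precharges=1
Acc 5: bank0 row3 -> MISS (open row3); precharges=2
Acc 6: bank1 row4 -> HIT
Acc 7: bank0 row2 -> MISS (open row2); precharges=3
Acc 8: bank1 row2 -> MISS (open row2); precharges=4

Answer: 4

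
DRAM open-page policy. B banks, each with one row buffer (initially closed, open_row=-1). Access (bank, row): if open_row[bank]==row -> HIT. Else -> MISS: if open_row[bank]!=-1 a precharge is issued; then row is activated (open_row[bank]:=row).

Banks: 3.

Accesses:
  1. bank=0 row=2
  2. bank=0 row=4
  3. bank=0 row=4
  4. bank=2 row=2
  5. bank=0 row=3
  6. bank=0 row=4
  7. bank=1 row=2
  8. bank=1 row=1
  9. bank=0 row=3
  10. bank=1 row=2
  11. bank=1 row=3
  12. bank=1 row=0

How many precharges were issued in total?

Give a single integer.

Acc 1: bank0 row2 -> MISS (open row2); precharges=0
Acc 2: bank0 row4 -> MISS (open row4); precharges=1
Acc 3: bank0 row4 -> HIT
Acc 4: bank2 row2 -> MISS (open row2); precharges=1
Acc 5: bank0 row3 -> MISS (open row3); precharges=2
Acc 6: bank0 row4 -> MISS (open row4); precharges=3
Acc 7: bank1 row2 -> MISS (open row2); precharges=3
Acc 8: bank1 row1 -> MISS (open row1); precharges=4
Acc 9: bank0 row3 -> MISS (open row3); precharges=5
Acc 10: bank1 row2 -> MISS (open row2); precharges=6
Acc 11: bank1 row3 -> MISS (open row3); precharges=7
Acc 12: bank1 row0 -> MISS (open row0); precharges=8

Answer: 8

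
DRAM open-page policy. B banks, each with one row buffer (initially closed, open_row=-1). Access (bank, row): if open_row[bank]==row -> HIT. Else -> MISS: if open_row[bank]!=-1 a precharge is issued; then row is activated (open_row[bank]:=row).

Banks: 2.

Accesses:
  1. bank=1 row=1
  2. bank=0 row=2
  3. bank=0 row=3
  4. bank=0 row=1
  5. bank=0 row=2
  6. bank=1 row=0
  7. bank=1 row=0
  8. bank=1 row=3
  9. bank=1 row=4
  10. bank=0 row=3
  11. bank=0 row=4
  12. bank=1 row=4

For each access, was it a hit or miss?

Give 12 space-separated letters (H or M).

Answer: M M M M M M H M M M M H

Derivation:
Acc 1: bank1 row1 -> MISS (open row1); precharges=0
Acc 2: bank0 row2 -> MISS (open row2); precharges=0
Acc 3: bank0 row3 -> MISS (open row3); precharges=1
Acc 4: bank0 row1 -> MISS (open row1); precharges=2
Acc 5: bank0 row2 -> MISS (open row2); precharges=3
Acc 6: bank1 row0 -> MISS (open row0); precharges=4
Acc 7: bank1 row0 -> HIT
Acc 8: bank1 row3 -> MISS (open row3); precharges=5
Acc 9: bank1 row4 -> MISS (open row4); precharges=6
Acc 10: bank0 row3 -> MISS (open row3); precharges=7
Acc 11: bank0 row4 -> MISS (open row4); precharges=8
Acc 12: bank1 row4 -> HIT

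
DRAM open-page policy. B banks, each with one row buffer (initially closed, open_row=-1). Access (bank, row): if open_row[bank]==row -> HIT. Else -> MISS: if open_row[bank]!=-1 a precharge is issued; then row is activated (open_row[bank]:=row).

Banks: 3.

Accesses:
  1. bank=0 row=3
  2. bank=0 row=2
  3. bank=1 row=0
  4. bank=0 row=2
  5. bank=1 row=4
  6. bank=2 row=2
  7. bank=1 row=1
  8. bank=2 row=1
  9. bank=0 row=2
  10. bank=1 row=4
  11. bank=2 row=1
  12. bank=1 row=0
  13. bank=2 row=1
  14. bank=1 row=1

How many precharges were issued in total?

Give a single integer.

Acc 1: bank0 row3 -> MISS (open row3); precharges=0
Acc 2: bank0 row2 -> MISS (open row2); precharges=1
Acc 3: bank1 row0 -> MISS (open row0); precharges=1
Acc 4: bank0 row2 -> HIT
Acc 5: bank1 row4 -> MISS (open row4); precharges=2
Acc 6: bank2 row2 -> MISS (open row2); precharges=2
Acc 7: bank1 row1 -> MISS (open row1); precharges=3
Acc 8: bank2 row1 -> MISS (open row1); precharges=4
Acc 9: bank0 row2 -> HIT
Acc 10: bank1 row4 -> MISS (open row4); precharges=5
Acc 11: bank2 row1 -> HIT
Acc 12: bank1 row0 -> MISS (open row0); precharges=6
Acc 13: bank2 row1 -> HIT
Acc 14: bank1 row1 -> MISS (open row1); precharges=7

Answer: 7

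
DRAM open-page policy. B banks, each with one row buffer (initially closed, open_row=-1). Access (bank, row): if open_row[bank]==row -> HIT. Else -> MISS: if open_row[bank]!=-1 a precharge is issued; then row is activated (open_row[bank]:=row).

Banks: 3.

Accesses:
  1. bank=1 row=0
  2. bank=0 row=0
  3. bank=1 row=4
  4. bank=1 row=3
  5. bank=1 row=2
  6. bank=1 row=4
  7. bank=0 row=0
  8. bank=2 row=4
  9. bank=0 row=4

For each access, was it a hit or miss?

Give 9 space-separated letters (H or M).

Acc 1: bank1 row0 -> MISS (open row0); precharges=0
Acc 2: bank0 row0 -> MISS (open row0); precharges=0
Acc 3: bank1 row4 -> MISS (open row4); precharges=1
Acc 4: bank1 row3 -> MISS (open row3); precharges=2
Acc 5: bank1 row2 -> MISS (open row2); precharges=3
Acc 6: bank1 row4 -> MISS (open row4); precharges=4
Acc 7: bank0 row0 -> HIT
Acc 8: bank2 row4 -> MISS (open row4); precharges=4
Acc 9: bank0 row4 -> MISS (open row4); precharges=5

Answer: M M M M M M H M M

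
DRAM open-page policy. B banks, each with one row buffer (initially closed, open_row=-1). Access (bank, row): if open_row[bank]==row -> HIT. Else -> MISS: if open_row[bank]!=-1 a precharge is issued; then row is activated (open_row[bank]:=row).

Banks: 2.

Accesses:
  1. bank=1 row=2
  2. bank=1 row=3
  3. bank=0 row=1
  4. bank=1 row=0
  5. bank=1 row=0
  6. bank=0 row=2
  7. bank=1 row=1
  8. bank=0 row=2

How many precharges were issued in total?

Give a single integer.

Acc 1: bank1 row2 -> MISS (open row2); precharges=0
Acc 2: bank1 row3 -> MISS (open row3); precharges=1
Acc 3: bank0 row1 -> MISS (open row1); precharges=1
Acc 4: bank1 row0 -> MISS (open row0); precharges=2
Acc 5: bank1 row0 -> HIT
Acc 6: bank0 row2 -> MISS (open row2); precharges=3
Acc 7: bank1 row1 -> MISS (open row1); precharges=4
Acc 8: bank0 row2 -> HIT

Answer: 4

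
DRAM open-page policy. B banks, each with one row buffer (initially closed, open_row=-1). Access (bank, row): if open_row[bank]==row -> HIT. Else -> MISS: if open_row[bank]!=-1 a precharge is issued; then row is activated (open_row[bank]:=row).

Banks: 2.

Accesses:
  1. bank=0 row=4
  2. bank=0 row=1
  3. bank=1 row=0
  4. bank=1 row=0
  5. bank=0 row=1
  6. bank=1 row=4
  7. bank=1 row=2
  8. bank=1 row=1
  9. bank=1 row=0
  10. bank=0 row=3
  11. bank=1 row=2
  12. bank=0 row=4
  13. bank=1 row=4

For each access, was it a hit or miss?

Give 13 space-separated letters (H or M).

Acc 1: bank0 row4 -> MISS (open row4); precharges=0
Acc 2: bank0 row1 -> MISS (open row1); precharges=1
Acc 3: bank1 row0 -> MISS (open row0); precharges=1
Acc 4: bank1 row0 -> HIT
Acc 5: bank0 row1 -> HIT
Acc 6: bank1 row4 -> MISS (open row4); precharges=2
Acc 7: bank1 row2 -> MISS (open row2); precharges=3
Acc 8: bank1 row1 -> MISS (open row1); precharges=4
Acc 9: bank1 row0 -> MISS (open row0); precharges=5
Acc 10: bank0 row3 -> MISS (open row3); precharges=6
Acc 11: bank1 row2 -> MISS (open row2); precharges=7
Acc 12: bank0 row4 -> MISS (open row4); precharges=8
Acc 13: bank1 row4 -> MISS (open row4); precharges=9

Answer: M M M H H M M M M M M M M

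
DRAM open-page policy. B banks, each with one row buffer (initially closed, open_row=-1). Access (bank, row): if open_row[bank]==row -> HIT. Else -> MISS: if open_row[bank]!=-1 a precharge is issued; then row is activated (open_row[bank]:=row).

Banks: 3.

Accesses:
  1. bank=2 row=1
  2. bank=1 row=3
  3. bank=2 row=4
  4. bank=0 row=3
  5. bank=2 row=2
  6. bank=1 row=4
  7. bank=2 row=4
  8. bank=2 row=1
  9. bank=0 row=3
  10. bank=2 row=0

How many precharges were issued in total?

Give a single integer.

Acc 1: bank2 row1 -> MISS (open row1); precharges=0
Acc 2: bank1 row3 -> MISS (open row3); precharges=0
Acc 3: bank2 row4 -> MISS (open row4); precharges=1
Acc 4: bank0 row3 -> MISS (open row3); precharges=1
Acc 5: bank2 row2 -> MISS (open row2); precharges=2
Acc 6: bank1 row4 -> MISS (open row4); precharges=3
Acc 7: bank2 row4 -> MISS (open row4); precharges=4
Acc 8: bank2 row1 -> MISS (open row1); precharges=5
Acc 9: bank0 row3 -> HIT
Acc 10: bank2 row0 -> MISS (open row0); precharges=6

Answer: 6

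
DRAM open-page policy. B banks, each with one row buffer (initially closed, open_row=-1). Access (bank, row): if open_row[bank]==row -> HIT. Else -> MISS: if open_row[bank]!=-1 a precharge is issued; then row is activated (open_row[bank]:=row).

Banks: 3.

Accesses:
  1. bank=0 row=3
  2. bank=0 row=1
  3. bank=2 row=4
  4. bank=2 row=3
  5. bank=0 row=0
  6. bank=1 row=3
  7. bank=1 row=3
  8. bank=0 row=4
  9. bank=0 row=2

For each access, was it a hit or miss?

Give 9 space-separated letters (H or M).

Acc 1: bank0 row3 -> MISS (open row3); precharges=0
Acc 2: bank0 row1 -> MISS (open row1); precharges=1
Acc 3: bank2 row4 -> MISS (open row4); precharges=1
Acc 4: bank2 row3 -> MISS (open row3); precharges=2
Acc 5: bank0 row0 -> MISS (open row0); precharges=3
Acc 6: bank1 row3 -> MISS (open row3); precharges=3
Acc 7: bank1 row3 -> HIT
Acc 8: bank0 row4 -> MISS (open row4); precharges=4
Acc 9: bank0 row2 -> MISS (open row2); precharges=5

Answer: M M M M M M H M M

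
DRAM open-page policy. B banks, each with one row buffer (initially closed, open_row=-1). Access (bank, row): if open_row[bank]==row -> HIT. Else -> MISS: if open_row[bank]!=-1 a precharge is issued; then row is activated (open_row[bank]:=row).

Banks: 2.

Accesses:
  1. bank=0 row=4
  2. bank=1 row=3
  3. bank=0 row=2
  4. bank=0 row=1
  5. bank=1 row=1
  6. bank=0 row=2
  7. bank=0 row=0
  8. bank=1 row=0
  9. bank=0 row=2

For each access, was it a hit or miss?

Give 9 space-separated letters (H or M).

Acc 1: bank0 row4 -> MISS (open row4); precharges=0
Acc 2: bank1 row3 -> MISS (open row3); precharges=0
Acc 3: bank0 row2 -> MISS (open row2); precharges=1
Acc 4: bank0 row1 -> MISS (open row1); precharges=2
Acc 5: bank1 row1 -> MISS (open row1); precharges=3
Acc 6: bank0 row2 -> MISS (open row2); precharges=4
Acc 7: bank0 row0 -> MISS (open row0); precharges=5
Acc 8: bank1 row0 -> MISS (open row0); precharges=6
Acc 9: bank0 row2 -> MISS (open row2); precharges=7

Answer: M M M M M M M M M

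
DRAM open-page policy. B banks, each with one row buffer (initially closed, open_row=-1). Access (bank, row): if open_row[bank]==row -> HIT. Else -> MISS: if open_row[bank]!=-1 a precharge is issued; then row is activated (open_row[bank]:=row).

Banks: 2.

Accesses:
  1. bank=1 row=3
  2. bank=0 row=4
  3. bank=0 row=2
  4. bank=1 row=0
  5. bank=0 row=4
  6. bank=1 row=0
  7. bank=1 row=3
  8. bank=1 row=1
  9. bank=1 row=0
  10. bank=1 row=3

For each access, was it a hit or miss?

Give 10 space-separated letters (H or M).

Answer: M M M M M H M M M M

Derivation:
Acc 1: bank1 row3 -> MISS (open row3); precharges=0
Acc 2: bank0 row4 -> MISS (open row4); precharges=0
Acc 3: bank0 row2 -> MISS (open row2); precharges=1
Acc 4: bank1 row0 -> MISS (open row0); precharges=2
Acc 5: bank0 row4 -> MISS (open row4); precharges=3
Acc 6: bank1 row0 -> HIT
Acc 7: bank1 row3 -> MISS (open row3); precharges=4
Acc 8: bank1 row1 -> MISS (open row1); precharges=5
Acc 9: bank1 row0 -> MISS (open row0); precharges=6
Acc 10: bank1 row3 -> MISS (open row3); precharges=7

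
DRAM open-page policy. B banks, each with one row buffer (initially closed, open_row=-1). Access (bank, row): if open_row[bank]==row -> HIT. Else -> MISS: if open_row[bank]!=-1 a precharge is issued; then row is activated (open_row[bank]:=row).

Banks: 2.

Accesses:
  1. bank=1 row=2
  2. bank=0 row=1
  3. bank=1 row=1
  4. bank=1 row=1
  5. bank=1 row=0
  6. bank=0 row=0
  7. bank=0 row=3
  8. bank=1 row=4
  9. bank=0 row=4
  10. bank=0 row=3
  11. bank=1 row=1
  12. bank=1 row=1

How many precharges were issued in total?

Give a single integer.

Acc 1: bank1 row2 -> MISS (open row2); precharges=0
Acc 2: bank0 row1 -> MISS (open row1); precharges=0
Acc 3: bank1 row1 -> MISS (open row1); precharges=1
Acc 4: bank1 row1 -> HIT
Acc 5: bank1 row0 -> MISS (open row0); precharges=2
Acc 6: bank0 row0 -> MISS (open row0); precharges=3
Acc 7: bank0 row3 -> MISS (open row3); precharges=4
Acc 8: bank1 row4 -> MISS (open row4); precharges=5
Acc 9: bank0 row4 -> MISS (open row4); precharges=6
Acc 10: bank0 row3 -> MISS (open row3); precharges=7
Acc 11: bank1 row1 -> MISS (open row1); precharges=8
Acc 12: bank1 row1 -> HIT

Answer: 8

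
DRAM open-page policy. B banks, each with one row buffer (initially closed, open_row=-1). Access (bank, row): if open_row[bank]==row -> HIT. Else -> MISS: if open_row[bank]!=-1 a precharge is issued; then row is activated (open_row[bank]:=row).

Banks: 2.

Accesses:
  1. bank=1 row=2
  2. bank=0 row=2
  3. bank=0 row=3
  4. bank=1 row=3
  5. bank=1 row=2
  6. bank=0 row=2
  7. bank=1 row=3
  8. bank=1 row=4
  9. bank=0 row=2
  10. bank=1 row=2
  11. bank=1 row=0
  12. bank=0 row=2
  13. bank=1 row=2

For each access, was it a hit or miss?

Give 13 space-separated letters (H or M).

Answer: M M M M M M M M H M M H M

Derivation:
Acc 1: bank1 row2 -> MISS (open row2); precharges=0
Acc 2: bank0 row2 -> MISS (open row2); precharges=0
Acc 3: bank0 row3 -> MISS (open row3); precharges=1
Acc 4: bank1 row3 -> MISS (open row3); precharges=2
Acc 5: bank1 row2 -> MISS (open row2); precharges=3
Acc 6: bank0 row2 -> MISS (open row2); precharges=4
Acc 7: bank1 row3 -> MISS (open row3); precharges=5
Acc 8: bank1 row4 -> MISS (open row4); precharges=6
Acc 9: bank0 row2 -> HIT
Acc 10: bank1 row2 -> MISS (open row2); precharges=7
Acc 11: bank1 row0 -> MISS (open row0); precharges=8
Acc 12: bank0 row2 -> HIT
Acc 13: bank1 row2 -> MISS (open row2); precharges=9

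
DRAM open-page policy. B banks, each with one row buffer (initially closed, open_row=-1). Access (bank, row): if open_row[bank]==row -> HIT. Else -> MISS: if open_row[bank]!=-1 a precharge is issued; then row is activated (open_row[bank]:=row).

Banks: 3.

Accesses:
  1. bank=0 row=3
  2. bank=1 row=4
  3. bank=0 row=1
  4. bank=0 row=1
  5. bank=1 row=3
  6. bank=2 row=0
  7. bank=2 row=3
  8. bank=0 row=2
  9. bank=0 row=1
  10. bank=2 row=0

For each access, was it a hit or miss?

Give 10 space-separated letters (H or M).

Acc 1: bank0 row3 -> MISS (open row3); precharges=0
Acc 2: bank1 row4 -> MISS (open row4); precharges=0
Acc 3: bank0 row1 -> MISS (open row1); precharges=1
Acc 4: bank0 row1 -> HIT
Acc 5: bank1 row3 -> MISS (open row3); precharges=2
Acc 6: bank2 row0 -> MISS (open row0); precharges=2
Acc 7: bank2 row3 -> MISS (open row3); precharges=3
Acc 8: bank0 row2 -> MISS (open row2); precharges=4
Acc 9: bank0 row1 -> MISS (open row1); precharges=5
Acc 10: bank2 row0 -> MISS (open row0); precharges=6

Answer: M M M H M M M M M M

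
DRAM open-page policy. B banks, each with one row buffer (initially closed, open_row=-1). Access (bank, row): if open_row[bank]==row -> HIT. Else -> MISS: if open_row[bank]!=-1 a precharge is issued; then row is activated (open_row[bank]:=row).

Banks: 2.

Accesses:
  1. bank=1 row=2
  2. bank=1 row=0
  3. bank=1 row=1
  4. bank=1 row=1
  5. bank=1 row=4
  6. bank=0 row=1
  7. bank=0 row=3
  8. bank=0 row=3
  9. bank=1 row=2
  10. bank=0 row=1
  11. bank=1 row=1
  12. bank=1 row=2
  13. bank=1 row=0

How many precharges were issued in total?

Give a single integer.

Acc 1: bank1 row2 -> MISS (open row2); precharges=0
Acc 2: bank1 row0 -> MISS (open row0); precharges=1
Acc 3: bank1 row1 -> MISS (open row1); precharges=2
Acc 4: bank1 row1 -> HIT
Acc 5: bank1 row4 -> MISS (open row4); precharges=3
Acc 6: bank0 row1 -> MISS (open row1); precharges=3
Acc 7: bank0 row3 -> MISS (open row3); precharges=4
Acc 8: bank0 row3 -> HIT
Acc 9: bank1 row2 -> MISS (open row2); precharges=5
Acc 10: bank0 row1 -> MISS (open row1); precharges=6
Acc 11: bank1 row1 -> MISS (open row1); precharges=7
Acc 12: bank1 row2 -> MISS (open row2); precharges=8
Acc 13: bank1 row0 -> MISS (open row0); precharges=9

Answer: 9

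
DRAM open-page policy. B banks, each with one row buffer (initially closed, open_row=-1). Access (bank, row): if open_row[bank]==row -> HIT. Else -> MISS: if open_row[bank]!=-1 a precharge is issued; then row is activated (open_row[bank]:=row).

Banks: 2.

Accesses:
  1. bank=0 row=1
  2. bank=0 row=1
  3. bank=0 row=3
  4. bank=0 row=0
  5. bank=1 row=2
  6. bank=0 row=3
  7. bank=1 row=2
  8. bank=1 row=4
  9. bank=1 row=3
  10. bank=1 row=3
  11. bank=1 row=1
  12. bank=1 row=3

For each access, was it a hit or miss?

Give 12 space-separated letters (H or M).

Answer: M H M M M M H M M H M M

Derivation:
Acc 1: bank0 row1 -> MISS (open row1); precharges=0
Acc 2: bank0 row1 -> HIT
Acc 3: bank0 row3 -> MISS (open row3); precharges=1
Acc 4: bank0 row0 -> MISS (open row0); precharges=2
Acc 5: bank1 row2 -> MISS (open row2); precharges=2
Acc 6: bank0 row3 -> MISS (open row3); precharges=3
Acc 7: bank1 row2 -> HIT
Acc 8: bank1 row4 -> MISS (open row4); precharges=4
Acc 9: bank1 row3 -> MISS (open row3); precharges=5
Acc 10: bank1 row3 -> HIT
Acc 11: bank1 row1 -> MISS (open row1); precharges=6
Acc 12: bank1 row3 -> MISS (open row3); precharges=7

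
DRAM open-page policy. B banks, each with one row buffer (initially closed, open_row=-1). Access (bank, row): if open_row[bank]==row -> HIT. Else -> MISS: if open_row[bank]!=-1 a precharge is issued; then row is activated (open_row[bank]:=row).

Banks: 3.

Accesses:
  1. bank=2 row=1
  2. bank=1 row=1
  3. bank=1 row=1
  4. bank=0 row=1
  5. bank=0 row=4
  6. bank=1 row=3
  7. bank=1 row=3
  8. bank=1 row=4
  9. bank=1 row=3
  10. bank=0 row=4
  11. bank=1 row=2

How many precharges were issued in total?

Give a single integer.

Acc 1: bank2 row1 -> MISS (open row1); precharges=0
Acc 2: bank1 row1 -> MISS (open row1); precharges=0
Acc 3: bank1 row1 -> HIT
Acc 4: bank0 row1 -> MISS (open row1); precharges=0
Acc 5: bank0 row4 -> MISS (open row4); precharges=1
Acc 6: bank1 row3 -> MISS (open row3); precharges=2
Acc 7: bank1 row3 -> HIT
Acc 8: bank1 row4 -> MISS (open row4); precharges=3
Acc 9: bank1 row3 -> MISS (open row3); precharges=4
Acc 10: bank0 row4 -> HIT
Acc 11: bank1 row2 -> MISS (open row2); precharges=5

Answer: 5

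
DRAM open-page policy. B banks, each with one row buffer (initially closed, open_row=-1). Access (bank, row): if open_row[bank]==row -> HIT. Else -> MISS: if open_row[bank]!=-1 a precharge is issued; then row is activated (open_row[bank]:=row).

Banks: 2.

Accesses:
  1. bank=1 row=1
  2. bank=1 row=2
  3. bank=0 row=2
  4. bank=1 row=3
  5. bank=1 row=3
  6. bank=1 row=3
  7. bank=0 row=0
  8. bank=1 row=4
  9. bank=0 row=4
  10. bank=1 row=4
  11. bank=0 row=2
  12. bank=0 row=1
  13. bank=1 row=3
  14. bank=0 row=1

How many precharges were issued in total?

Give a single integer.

Acc 1: bank1 row1 -> MISS (open row1); precharges=0
Acc 2: bank1 row2 -> MISS (open row2); precharges=1
Acc 3: bank0 row2 -> MISS (open row2); precharges=1
Acc 4: bank1 row3 -> MISS (open row3); precharges=2
Acc 5: bank1 row3 -> HIT
Acc 6: bank1 row3 -> HIT
Acc 7: bank0 row0 -> MISS (open row0); precharges=3
Acc 8: bank1 row4 -> MISS (open row4); precharges=4
Acc 9: bank0 row4 -> MISS (open row4); precharges=5
Acc 10: bank1 row4 -> HIT
Acc 11: bank0 row2 -> MISS (open row2); precharges=6
Acc 12: bank0 row1 -> MISS (open row1); precharges=7
Acc 13: bank1 row3 -> MISS (open row3); precharges=8
Acc 14: bank0 row1 -> HIT

Answer: 8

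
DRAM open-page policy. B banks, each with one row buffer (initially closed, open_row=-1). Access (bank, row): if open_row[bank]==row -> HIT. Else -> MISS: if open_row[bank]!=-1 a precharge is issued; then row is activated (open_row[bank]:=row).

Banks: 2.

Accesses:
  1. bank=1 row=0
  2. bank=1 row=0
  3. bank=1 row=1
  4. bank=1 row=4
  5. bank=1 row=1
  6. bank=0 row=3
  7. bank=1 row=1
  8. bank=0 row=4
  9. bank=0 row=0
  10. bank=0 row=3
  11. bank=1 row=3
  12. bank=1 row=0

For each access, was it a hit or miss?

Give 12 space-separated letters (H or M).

Answer: M H M M M M H M M M M M

Derivation:
Acc 1: bank1 row0 -> MISS (open row0); precharges=0
Acc 2: bank1 row0 -> HIT
Acc 3: bank1 row1 -> MISS (open row1); precharges=1
Acc 4: bank1 row4 -> MISS (open row4); precharges=2
Acc 5: bank1 row1 -> MISS (open row1); precharges=3
Acc 6: bank0 row3 -> MISS (open row3); precharges=3
Acc 7: bank1 row1 -> HIT
Acc 8: bank0 row4 -> MISS (open row4); precharges=4
Acc 9: bank0 row0 -> MISS (open row0); precharges=5
Acc 10: bank0 row3 -> MISS (open row3); precharges=6
Acc 11: bank1 row3 -> MISS (open row3); precharges=7
Acc 12: bank1 row0 -> MISS (open row0); precharges=8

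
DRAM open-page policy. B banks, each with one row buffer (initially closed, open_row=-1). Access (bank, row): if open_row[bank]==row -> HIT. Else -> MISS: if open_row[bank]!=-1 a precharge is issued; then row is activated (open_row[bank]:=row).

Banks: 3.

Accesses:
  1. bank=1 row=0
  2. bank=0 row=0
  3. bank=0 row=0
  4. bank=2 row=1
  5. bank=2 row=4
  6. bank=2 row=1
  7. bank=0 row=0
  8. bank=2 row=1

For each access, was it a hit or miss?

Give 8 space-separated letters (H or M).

Answer: M M H M M M H H

Derivation:
Acc 1: bank1 row0 -> MISS (open row0); precharges=0
Acc 2: bank0 row0 -> MISS (open row0); precharges=0
Acc 3: bank0 row0 -> HIT
Acc 4: bank2 row1 -> MISS (open row1); precharges=0
Acc 5: bank2 row4 -> MISS (open row4); precharges=1
Acc 6: bank2 row1 -> MISS (open row1); precharges=2
Acc 7: bank0 row0 -> HIT
Acc 8: bank2 row1 -> HIT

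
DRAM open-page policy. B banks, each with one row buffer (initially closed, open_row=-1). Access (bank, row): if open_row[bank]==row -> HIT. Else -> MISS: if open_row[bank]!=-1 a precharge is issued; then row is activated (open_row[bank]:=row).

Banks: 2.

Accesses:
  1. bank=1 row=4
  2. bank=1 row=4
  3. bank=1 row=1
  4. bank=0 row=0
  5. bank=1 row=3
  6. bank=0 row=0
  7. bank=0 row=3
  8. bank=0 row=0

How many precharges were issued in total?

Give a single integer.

Acc 1: bank1 row4 -> MISS (open row4); precharges=0
Acc 2: bank1 row4 -> HIT
Acc 3: bank1 row1 -> MISS (open row1); precharges=1
Acc 4: bank0 row0 -> MISS (open row0); precharges=1
Acc 5: bank1 row3 -> MISS (open row3); precharges=2
Acc 6: bank0 row0 -> HIT
Acc 7: bank0 row3 -> MISS (open row3); precharges=3
Acc 8: bank0 row0 -> MISS (open row0); precharges=4

Answer: 4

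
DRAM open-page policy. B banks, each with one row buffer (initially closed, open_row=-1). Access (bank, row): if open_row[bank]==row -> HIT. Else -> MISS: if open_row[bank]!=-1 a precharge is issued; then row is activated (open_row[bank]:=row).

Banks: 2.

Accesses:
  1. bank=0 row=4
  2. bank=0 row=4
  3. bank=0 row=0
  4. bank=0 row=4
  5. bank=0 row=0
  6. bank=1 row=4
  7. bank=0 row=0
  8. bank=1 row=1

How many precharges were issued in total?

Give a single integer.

Acc 1: bank0 row4 -> MISS (open row4); precharges=0
Acc 2: bank0 row4 -> HIT
Acc 3: bank0 row0 -> MISS (open row0); precharges=1
Acc 4: bank0 row4 -> MISS (open row4); precharges=2
Acc 5: bank0 row0 -> MISS (open row0); precharges=3
Acc 6: bank1 row4 -> MISS (open row4); precharges=3
Acc 7: bank0 row0 -> HIT
Acc 8: bank1 row1 -> MISS (open row1); precharges=4

Answer: 4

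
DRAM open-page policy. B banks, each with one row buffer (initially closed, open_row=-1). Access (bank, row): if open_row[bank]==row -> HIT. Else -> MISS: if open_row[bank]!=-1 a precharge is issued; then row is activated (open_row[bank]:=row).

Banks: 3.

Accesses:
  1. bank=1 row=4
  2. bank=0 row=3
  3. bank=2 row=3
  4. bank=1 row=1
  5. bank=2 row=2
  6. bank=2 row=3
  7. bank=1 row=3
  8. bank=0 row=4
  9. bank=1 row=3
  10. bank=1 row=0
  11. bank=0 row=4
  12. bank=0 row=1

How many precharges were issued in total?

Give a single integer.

Acc 1: bank1 row4 -> MISS (open row4); precharges=0
Acc 2: bank0 row3 -> MISS (open row3); precharges=0
Acc 3: bank2 row3 -> MISS (open row3); precharges=0
Acc 4: bank1 row1 -> MISS (open row1); precharges=1
Acc 5: bank2 row2 -> MISS (open row2); precharges=2
Acc 6: bank2 row3 -> MISS (open row3); precharges=3
Acc 7: bank1 row3 -> MISS (open row3); precharges=4
Acc 8: bank0 row4 -> MISS (open row4); precharges=5
Acc 9: bank1 row3 -> HIT
Acc 10: bank1 row0 -> MISS (open row0); precharges=6
Acc 11: bank0 row4 -> HIT
Acc 12: bank0 row1 -> MISS (open row1); precharges=7

Answer: 7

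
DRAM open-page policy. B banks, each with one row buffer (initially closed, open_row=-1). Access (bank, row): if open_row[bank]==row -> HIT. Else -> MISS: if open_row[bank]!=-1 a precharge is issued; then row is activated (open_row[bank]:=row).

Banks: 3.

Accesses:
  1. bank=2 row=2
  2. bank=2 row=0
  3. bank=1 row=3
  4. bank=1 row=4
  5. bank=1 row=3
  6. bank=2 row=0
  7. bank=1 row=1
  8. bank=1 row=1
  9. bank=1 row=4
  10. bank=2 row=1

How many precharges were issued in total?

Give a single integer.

Acc 1: bank2 row2 -> MISS (open row2); precharges=0
Acc 2: bank2 row0 -> MISS (open row0); precharges=1
Acc 3: bank1 row3 -> MISS (open row3); precharges=1
Acc 4: bank1 row4 -> MISS (open row4); precharges=2
Acc 5: bank1 row3 -> MISS (open row3); precharges=3
Acc 6: bank2 row0 -> HIT
Acc 7: bank1 row1 -> MISS (open row1); precharges=4
Acc 8: bank1 row1 -> HIT
Acc 9: bank1 row4 -> MISS (open row4); precharges=5
Acc 10: bank2 row1 -> MISS (open row1); precharges=6

Answer: 6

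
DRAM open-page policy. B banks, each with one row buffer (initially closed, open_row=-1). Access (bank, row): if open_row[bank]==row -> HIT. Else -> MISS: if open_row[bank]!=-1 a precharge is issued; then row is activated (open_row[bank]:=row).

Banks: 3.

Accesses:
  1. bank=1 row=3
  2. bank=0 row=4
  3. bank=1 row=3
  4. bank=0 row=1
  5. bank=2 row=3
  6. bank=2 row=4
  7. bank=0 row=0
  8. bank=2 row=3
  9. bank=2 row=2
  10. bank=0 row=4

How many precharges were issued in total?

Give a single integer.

Answer: 6

Derivation:
Acc 1: bank1 row3 -> MISS (open row3); precharges=0
Acc 2: bank0 row4 -> MISS (open row4); precharges=0
Acc 3: bank1 row3 -> HIT
Acc 4: bank0 row1 -> MISS (open row1); precharges=1
Acc 5: bank2 row3 -> MISS (open row3); precharges=1
Acc 6: bank2 row4 -> MISS (open row4); precharges=2
Acc 7: bank0 row0 -> MISS (open row0); precharges=3
Acc 8: bank2 row3 -> MISS (open row3); precharges=4
Acc 9: bank2 row2 -> MISS (open row2); precharges=5
Acc 10: bank0 row4 -> MISS (open row4); precharges=6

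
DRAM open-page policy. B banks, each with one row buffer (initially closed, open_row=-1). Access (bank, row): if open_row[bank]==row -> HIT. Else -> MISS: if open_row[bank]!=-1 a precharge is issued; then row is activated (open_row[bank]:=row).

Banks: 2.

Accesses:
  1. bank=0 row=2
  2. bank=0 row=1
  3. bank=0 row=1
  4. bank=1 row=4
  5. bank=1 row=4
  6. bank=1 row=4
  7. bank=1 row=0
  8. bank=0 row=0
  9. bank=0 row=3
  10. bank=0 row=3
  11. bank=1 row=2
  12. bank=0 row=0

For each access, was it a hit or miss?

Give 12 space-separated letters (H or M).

Acc 1: bank0 row2 -> MISS (open row2); precharges=0
Acc 2: bank0 row1 -> MISS (open row1); precharges=1
Acc 3: bank0 row1 -> HIT
Acc 4: bank1 row4 -> MISS (open row4); precharges=1
Acc 5: bank1 row4 -> HIT
Acc 6: bank1 row4 -> HIT
Acc 7: bank1 row0 -> MISS (open row0); precharges=2
Acc 8: bank0 row0 -> MISS (open row0); precharges=3
Acc 9: bank0 row3 -> MISS (open row3); precharges=4
Acc 10: bank0 row3 -> HIT
Acc 11: bank1 row2 -> MISS (open row2); precharges=5
Acc 12: bank0 row0 -> MISS (open row0); precharges=6

Answer: M M H M H H M M M H M M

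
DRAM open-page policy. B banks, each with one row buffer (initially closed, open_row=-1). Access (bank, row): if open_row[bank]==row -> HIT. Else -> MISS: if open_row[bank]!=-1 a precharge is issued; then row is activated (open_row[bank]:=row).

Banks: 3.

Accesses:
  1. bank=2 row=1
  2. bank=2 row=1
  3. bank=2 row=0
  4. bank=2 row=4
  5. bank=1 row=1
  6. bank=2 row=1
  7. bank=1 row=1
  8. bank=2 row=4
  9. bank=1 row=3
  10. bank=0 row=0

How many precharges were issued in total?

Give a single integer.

Acc 1: bank2 row1 -> MISS (open row1); precharges=0
Acc 2: bank2 row1 -> HIT
Acc 3: bank2 row0 -> MISS (open row0); precharges=1
Acc 4: bank2 row4 -> MISS (open row4); precharges=2
Acc 5: bank1 row1 -> MISS (open row1); precharges=2
Acc 6: bank2 row1 -> MISS (open row1); precharges=3
Acc 7: bank1 row1 -> HIT
Acc 8: bank2 row4 -> MISS (open row4); precharges=4
Acc 9: bank1 row3 -> MISS (open row3); precharges=5
Acc 10: bank0 row0 -> MISS (open row0); precharges=5

Answer: 5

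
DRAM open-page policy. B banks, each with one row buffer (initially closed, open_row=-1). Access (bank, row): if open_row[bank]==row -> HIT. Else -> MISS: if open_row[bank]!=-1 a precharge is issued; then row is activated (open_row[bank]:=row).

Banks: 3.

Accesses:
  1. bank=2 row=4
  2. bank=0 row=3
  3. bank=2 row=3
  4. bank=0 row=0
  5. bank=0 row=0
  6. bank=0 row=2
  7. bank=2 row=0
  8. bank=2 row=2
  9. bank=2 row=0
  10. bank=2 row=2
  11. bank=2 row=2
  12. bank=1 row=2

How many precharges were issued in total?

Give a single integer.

Acc 1: bank2 row4 -> MISS (open row4); precharges=0
Acc 2: bank0 row3 -> MISS (open row3); precharges=0
Acc 3: bank2 row3 -> MISS (open row3); precharges=1
Acc 4: bank0 row0 -> MISS (open row0); precharges=2
Acc 5: bank0 row0 -> HIT
Acc 6: bank0 row2 -> MISS (open row2); precharges=3
Acc 7: bank2 row0 -> MISS (open row0); precharges=4
Acc 8: bank2 row2 -> MISS (open row2); precharges=5
Acc 9: bank2 row0 -> MISS (open row0); precharges=6
Acc 10: bank2 row2 -> MISS (open row2); precharges=7
Acc 11: bank2 row2 -> HIT
Acc 12: bank1 row2 -> MISS (open row2); precharges=7

Answer: 7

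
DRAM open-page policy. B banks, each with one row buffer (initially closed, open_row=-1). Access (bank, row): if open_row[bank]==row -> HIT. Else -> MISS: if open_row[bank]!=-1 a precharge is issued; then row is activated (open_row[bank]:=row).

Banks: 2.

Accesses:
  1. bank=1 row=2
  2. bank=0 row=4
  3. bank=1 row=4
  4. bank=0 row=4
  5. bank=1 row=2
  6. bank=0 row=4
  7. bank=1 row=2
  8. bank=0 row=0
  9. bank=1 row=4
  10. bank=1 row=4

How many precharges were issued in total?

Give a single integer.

Answer: 4

Derivation:
Acc 1: bank1 row2 -> MISS (open row2); precharges=0
Acc 2: bank0 row4 -> MISS (open row4); precharges=0
Acc 3: bank1 row4 -> MISS (open row4); precharges=1
Acc 4: bank0 row4 -> HIT
Acc 5: bank1 row2 -> MISS (open row2); precharges=2
Acc 6: bank0 row4 -> HIT
Acc 7: bank1 row2 -> HIT
Acc 8: bank0 row0 -> MISS (open row0); precharges=3
Acc 9: bank1 row4 -> MISS (open row4); precharges=4
Acc 10: bank1 row4 -> HIT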